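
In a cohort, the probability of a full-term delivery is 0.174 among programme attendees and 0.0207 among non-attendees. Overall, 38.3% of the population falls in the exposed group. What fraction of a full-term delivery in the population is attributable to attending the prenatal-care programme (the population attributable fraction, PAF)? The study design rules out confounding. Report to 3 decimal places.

Let p₁ = 0.174, p₀ = 0.0207.
Overall risk P(Y=1) = π·p₁ + (1−π)·p₀ = 0.383×0.174 + 0.617×0.0207 = 0.079414.
Under exogeneity, PAF = [P(Y=1) − p₀] / P(Y=1).
PAF = (0.079414 − 0.0207) / 0.079414 ≈ 0.7393

PAF ≈ 0.739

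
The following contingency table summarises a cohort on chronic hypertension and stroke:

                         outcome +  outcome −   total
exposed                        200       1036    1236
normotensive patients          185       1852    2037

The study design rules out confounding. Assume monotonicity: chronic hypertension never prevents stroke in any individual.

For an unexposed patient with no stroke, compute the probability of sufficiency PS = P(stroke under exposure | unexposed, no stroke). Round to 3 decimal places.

p₁ = P(outcome | exposed) = 200/1236 = 0.16181
p₀ = P(outcome | unexposed) = 185/2037 = 0.09082
Under exogeneity and monotonicity, PS = (p₁ − p₀)/(1 − p₀).
PS = (0.16181 − 0.09082) / 0.90918 ≈ 0.0781

PS ≈ 0.078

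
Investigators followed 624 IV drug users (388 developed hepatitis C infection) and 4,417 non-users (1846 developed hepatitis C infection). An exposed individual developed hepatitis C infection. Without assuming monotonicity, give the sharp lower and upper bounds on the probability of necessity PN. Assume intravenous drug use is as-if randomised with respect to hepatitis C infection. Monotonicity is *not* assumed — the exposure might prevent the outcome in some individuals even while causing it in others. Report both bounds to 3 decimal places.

0.328 ≤ PN ≤ 0.936

p₁ = P(outcome | exposed) = 388/624 = 0.62179
p₀ = P(outcome | unexposed) = 1846/4417 = 0.41793
Under exogeneity alone the bounds on PN are max{0,(p₁−p₀)/p₁} ≤ PN ≤ min{1,(1−p₀)/p₁}.
  lower = (p₁ − p₀)/p₁ = 0.20386 / 0.62179 ≈ 0.3279
  upper = min{1, (1 − p₀)/p₁} = 0.58207 / 0.62179 ≈ 0.9361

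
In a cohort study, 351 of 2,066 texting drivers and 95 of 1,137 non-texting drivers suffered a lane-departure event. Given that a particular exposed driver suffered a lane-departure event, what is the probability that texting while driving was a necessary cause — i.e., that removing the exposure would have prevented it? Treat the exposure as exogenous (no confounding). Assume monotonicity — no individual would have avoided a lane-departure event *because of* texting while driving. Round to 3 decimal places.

PN ≈ 0.508

p₁ = P(outcome | exposed) = 351/2066 = 0.16989
p₀ = P(outcome | unexposed) = 95/1137 = 0.083553
Under exogeneity and monotonicity, PN = (p₁ − p₀) / p₁.
PN = (0.16989 − 0.083553) / 0.16989 = 0.08634 / 0.16989 ≈ 0.5082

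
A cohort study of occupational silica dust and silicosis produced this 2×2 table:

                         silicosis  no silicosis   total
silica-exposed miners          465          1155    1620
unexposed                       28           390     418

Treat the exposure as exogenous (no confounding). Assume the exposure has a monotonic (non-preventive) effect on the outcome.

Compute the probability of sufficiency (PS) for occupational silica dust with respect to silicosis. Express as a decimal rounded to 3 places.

PS ≈ 0.236

p₁ = P(outcome | exposed) = 465/1620 = 0.28704
p₀ = P(outcome | unexposed) = 28/418 = 0.066986
Under exogeneity and monotonicity, PS = (p₁ − p₀)/(1 − p₀).
PS = (0.28704 − 0.066986) / 0.93301 ≈ 0.2358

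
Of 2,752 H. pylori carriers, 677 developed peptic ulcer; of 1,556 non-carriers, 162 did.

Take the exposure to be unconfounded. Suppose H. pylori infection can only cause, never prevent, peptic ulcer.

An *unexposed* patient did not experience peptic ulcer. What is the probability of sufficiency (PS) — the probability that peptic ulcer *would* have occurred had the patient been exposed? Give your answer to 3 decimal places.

PS ≈ 0.158

p₁ = P(outcome | exposed) = 677/2752 = 0.246
p₀ = P(outcome | unexposed) = 162/1556 = 0.10411
Under exogeneity and monotonicity, PS = (p₁ − p₀) / (1 − p₀).
PS = (0.246 − 0.10411) / (1 − 0.10411) = 0.14189 / 0.89589 ≈ 0.1584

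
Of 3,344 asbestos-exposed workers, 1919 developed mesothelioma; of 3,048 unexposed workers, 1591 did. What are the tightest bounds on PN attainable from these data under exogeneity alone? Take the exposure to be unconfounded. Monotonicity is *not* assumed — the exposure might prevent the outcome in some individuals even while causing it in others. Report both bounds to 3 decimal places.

0.090 ≤ PN ≤ 0.833

p₁ = P(outcome | exposed) = 1919/3344 = 0.57386
p₀ = P(outcome | unexposed) = 1591/3048 = 0.52198
Under exogeneity alone the bounds on PN are max{0,(p₁−p₀)/p₁} ≤ PN ≤ min{1,(1−p₀)/p₁}.
  lower = (p₁ − p₀)/p₁ = 0.051882 / 0.57386 ≈ 0.0904
  upper = min{1, (1 − p₀)/p₁} = 0.47802 / 0.57386 ≈ 0.8330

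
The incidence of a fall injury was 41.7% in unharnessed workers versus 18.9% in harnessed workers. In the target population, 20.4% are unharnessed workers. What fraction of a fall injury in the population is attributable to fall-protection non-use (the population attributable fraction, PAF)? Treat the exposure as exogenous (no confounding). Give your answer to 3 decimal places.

PAF ≈ 0.197

p₁ = 0.417, p₀ = 0.189.
Overall risk P(Y=1) = π·p₁ + (1−π)·p₀ = 0.204×0.417 + 0.796×0.189 = 0.23551.
Under exogeneity, PAF = [P(Y=1) − p₀] / P(Y=1).
PAF = (0.23551 − 0.189) / 0.23551 ≈ 0.1975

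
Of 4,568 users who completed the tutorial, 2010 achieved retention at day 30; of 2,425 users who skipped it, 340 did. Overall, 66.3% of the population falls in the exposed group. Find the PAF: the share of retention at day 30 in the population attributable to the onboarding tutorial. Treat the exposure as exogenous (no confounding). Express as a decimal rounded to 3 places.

p₁ = P(outcome | exposed) = 2010/4568 = 0.44002
p₀ = P(outcome | unexposed) = 340/2425 = 0.14021
Overall risk P(Y=1) = π·p₁ + (1−π)·p₀ = 0.663×0.44002 + 0.337×0.14021 = 0.33898.
Under exogeneity, PAF = [P(Y=1) − p₀] / P(Y=1).
PAF = (0.33898 − 0.14021) / 0.33898 ≈ 0.5864

PAF ≈ 0.586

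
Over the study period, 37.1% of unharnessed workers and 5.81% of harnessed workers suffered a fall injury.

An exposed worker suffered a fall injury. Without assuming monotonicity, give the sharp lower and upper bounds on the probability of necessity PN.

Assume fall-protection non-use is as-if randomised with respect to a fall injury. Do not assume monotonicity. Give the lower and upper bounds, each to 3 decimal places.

0.843 ≤ PN ≤ 1.000

p₁ = 0.371, p₀ = 0.0581.
Under exogeneity alone the bounds on PN are max{0,(p₁−p₀)/p₁} ≤ PN ≤ min{1,(1−p₀)/p₁}.
  lower = (p₁ − p₀)/p₁ = 0.3129 / 0.371 ≈ 0.8434
  upper = min{1, (1 − p₀)/p₁} = 0.9419 / 0.371 ≈ 2.5388 → capped at 1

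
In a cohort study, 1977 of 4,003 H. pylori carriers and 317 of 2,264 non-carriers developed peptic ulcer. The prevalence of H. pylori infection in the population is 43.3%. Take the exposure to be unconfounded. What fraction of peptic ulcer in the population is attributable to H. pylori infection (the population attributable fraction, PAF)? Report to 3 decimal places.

p₁ = P(outcome | exposed) = 1977/4003 = 0.49388
p₀ = P(outcome | unexposed) = 317/2264 = 0.14002
Overall risk P(Y=1) = π·p₁ + (1−π)·p₀ = 0.433×0.49388 + 0.567×0.14002 = 0.29324.
Under exogeneity, PAF = [P(Y=1) − p₀] / P(Y=1).
PAF = (0.29324 − 0.14002) / 0.29324 ≈ 0.5225

PAF ≈ 0.523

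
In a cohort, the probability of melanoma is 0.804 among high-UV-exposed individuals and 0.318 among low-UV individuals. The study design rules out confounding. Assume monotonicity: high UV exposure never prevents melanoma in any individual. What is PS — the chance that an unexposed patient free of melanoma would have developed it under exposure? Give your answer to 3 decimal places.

Let p₁ = 0.804, p₀ = 0.318.
Under exogeneity and monotonicity, PS = (p₁ − p₀) / (1 − p₀).
PS = (0.804 − 0.318) / (1 − 0.318) = 0.486 / 0.682 ≈ 0.7126

PS ≈ 0.713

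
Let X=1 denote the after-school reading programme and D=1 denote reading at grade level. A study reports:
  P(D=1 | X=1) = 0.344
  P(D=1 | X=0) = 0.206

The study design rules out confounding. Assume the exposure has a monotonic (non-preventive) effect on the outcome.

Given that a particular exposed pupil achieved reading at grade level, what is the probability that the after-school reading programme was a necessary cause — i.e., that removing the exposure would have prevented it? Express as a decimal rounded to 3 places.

PN ≈ 0.401

Let p₁ = 0.344, p₀ = 0.206.
Under exogeneity and monotonicity, PN = (p₁ − p₀) / p₁.
PN = (0.344 − 0.206) / 0.344 = 0.138 / 0.344 ≈ 0.4012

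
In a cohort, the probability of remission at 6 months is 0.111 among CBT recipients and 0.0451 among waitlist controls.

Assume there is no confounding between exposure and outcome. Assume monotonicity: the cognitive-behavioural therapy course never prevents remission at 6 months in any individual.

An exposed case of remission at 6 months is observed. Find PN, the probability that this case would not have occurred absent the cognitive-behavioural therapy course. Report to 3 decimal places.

PN ≈ 0.594

Let p₁ = 0.111, p₀ = 0.0451.
Under exogeneity and monotonicity, PN = (p₁ − p₀) / p₁.
PN = (0.111 − 0.0451) / 0.111 = 0.0659 / 0.111 ≈ 0.5937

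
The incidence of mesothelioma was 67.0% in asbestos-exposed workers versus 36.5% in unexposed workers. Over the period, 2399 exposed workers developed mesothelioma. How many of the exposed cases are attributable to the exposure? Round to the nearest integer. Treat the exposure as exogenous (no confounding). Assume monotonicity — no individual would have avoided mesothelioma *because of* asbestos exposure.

about 1092 cases

p₁ = 0.67, p₀ = 0.365.
PN = (p₁ − p₀)/p₁ = (0.67 − 0.365) / 0.67 ≈ 0.45522.
Attributable cases ≈ PN × (exposed cases) = 0.45522 × 2399 ≈ 1092.08.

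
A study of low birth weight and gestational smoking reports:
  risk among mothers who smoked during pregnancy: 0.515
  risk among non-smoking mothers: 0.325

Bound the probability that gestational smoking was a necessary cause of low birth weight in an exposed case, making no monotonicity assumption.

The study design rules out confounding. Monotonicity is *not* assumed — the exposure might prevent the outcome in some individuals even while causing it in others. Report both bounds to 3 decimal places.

Let p₁ = 0.515, p₀ = 0.325.
Under exogeneity alone the bounds on PN are max{0,(p₁−p₀)/p₁} ≤ PN ≤ min{1,(1−p₀)/p₁}.
  lower = (p₁ − p₀)/p₁ = 0.19 / 0.515 ≈ 0.3689
  upper = min{1, (1 − p₀)/p₁} = 0.675 / 0.515 ≈ 1.3107 → capped at 1

0.369 ≤ PN ≤ 1.000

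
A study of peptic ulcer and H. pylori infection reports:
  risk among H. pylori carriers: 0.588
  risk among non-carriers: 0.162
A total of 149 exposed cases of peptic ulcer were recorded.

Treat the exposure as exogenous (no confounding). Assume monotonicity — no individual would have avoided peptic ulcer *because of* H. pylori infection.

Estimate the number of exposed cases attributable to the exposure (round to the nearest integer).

Let p₁ = 0.588, p₀ = 0.162.
PN = (p₁ − p₀)/p₁ = (0.588 − 0.162) / 0.588 ≈ 0.72449.
Attributable cases ≈ PN × (exposed cases) = 0.72449 × 149 ≈ 107.95.

about 108 cases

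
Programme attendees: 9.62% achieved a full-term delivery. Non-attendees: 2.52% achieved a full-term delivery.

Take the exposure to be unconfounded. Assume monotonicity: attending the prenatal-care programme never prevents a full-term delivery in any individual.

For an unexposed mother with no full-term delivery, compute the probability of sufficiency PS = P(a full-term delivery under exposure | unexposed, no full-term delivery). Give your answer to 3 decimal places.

PS ≈ 0.073

p₁ = 0.0962, p₀ = 0.0252.
Under exogeneity and monotonicity, PS = (p₁ − p₀) / (1 − p₀).
PS = (0.0962 − 0.0252) / (1 − 0.0252) = 0.071 / 0.9748 ≈ 0.0728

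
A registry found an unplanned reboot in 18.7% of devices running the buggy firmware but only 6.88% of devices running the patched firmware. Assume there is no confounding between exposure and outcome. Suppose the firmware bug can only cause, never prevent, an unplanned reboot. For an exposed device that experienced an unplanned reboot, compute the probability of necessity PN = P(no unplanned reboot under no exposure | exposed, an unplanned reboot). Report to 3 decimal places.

p₁ = 0.187, p₀ = 0.0688.
Under exogeneity and monotonicity, PN = (p₁ − p₀) / p₁.
PN = (0.187 − 0.0688) / 0.187 = 0.1182 / 0.187 ≈ 0.6321

PN ≈ 0.632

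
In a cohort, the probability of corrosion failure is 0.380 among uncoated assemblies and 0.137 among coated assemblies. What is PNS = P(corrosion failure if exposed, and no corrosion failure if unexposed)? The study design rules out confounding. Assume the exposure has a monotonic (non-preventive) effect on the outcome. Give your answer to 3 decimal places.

Let p₁ = 0.38, p₀ = 0.137.
Under exogeneity and monotonicity, PNS = p₁ − p₀.
PNS = 0.38 − 0.137 = 0.243

PNS ≈ 0.243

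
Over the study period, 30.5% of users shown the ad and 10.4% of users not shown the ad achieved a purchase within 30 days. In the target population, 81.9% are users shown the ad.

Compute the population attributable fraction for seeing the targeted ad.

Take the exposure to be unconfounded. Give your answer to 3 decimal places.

p₁ = 0.305, p₀ = 0.104.
Overall risk P(Y=1) = π·p₁ + (1−π)·p₀ = 0.819×0.305 + 0.181×0.104 = 0.26862.
Under exogeneity, PAF = [P(Y=1) − p₀] / P(Y=1).
PAF = (0.26862 − 0.104) / 0.26862 ≈ 0.6128

PAF ≈ 0.613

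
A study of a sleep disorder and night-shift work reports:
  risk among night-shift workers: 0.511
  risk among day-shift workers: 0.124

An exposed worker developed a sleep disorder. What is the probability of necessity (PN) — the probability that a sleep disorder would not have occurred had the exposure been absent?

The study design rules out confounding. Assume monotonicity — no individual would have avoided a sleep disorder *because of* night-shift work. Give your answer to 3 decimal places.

PN ≈ 0.757

Let p₁ = 0.511, p₀ = 0.124.
Under exogeneity and monotonicity, PN = (p₁ − p₀) / p₁.
PN = (0.511 − 0.124) / 0.511 = 0.387 / 0.511 ≈ 0.7573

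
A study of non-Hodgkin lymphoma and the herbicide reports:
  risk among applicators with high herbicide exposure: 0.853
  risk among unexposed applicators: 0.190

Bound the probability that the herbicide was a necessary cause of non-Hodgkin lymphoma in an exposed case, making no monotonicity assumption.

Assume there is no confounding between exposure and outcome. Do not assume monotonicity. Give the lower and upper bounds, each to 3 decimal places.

0.777 ≤ PN ≤ 0.950

Let p₁ = 0.853, p₀ = 0.19.
Under exogeneity alone the bounds on PN are max{0,(p₁−p₀)/p₁} ≤ PN ≤ min{1,(1−p₀)/p₁}.
  lower = (p₁ − p₀)/p₁ = 0.663 / 0.853 ≈ 0.7773
  upper = min{1, (1 − p₀)/p₁} = 0.81 / 0.853 ≈ 0.9496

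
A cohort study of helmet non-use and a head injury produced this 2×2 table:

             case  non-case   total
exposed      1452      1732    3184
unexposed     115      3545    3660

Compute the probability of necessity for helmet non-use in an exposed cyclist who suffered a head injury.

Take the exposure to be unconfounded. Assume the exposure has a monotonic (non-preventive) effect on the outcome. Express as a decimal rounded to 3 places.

PN ≈ 0.931

p₁ = P(outcome | exposed) = 1452/3184 = 0.45603
p₀ = P(outcome | unexposed) = 115/3660 = 0.031421
Under exogeneity and monotonicity, PN = (p₁ − p₀)/p₁.
PN = (0.45603 − 0.031421) / 0.45603 ≈ 0.9311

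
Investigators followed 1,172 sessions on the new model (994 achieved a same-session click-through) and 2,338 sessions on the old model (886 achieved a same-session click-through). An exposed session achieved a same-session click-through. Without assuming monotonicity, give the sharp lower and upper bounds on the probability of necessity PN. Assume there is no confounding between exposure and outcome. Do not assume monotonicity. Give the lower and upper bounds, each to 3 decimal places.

p₁ = P(outcome | exposed) = 994/1172 = 0.84812
p₀ = P(outcome | unexposed) = 886/2338 = 0.37896
Under exogeneity alone the bounds on PN are max{0,(p₁−p₀)/p₁} ≤ PN ≤ min{1,(1−p₀)/p₁}.
  lower = (p₁ − p₀)/p₁ = 0.46917 / 0.84812 ≈ 0.5532
  upper = min{1, (1 − p₀)/p₁} = 0.62104 / 0.84812 ≈ 0.7323

0.553 ≤ PN ≤ 0.732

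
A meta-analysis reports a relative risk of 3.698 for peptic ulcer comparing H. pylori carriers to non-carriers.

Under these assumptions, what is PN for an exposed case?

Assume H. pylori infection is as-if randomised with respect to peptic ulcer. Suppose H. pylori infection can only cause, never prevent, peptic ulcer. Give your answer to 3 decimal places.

PN ≈ 0.730

Under exogeneity and monotonicity, PN = (RR − 1) / RR = 1 − 1/RR.
PN = (3.698 − 1) / 3.698 = 2.698 / 3.698 ≈ 0.7296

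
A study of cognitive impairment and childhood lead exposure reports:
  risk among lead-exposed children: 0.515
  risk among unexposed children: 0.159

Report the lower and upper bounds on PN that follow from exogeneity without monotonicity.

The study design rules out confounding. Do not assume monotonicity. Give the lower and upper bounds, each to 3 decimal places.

Let p₁ = 0.515, p₀ = 0.159.
Under exogeneity alone the bounds on PN are max{0,(p₁−p₀)/p₁} ≤ PN ≤ min{1,(1−p₀)/p₁}.
  lower = (p₁ − p₀)/p₁ = 0.356 / 0.515 ≈ 0.6913
  upper = min{1, (1 − p₀)/p₁} = 0.841 / 0.515 ≈ 1.6330 → capped at 1

0.691 ≤ PN ≤ 1.000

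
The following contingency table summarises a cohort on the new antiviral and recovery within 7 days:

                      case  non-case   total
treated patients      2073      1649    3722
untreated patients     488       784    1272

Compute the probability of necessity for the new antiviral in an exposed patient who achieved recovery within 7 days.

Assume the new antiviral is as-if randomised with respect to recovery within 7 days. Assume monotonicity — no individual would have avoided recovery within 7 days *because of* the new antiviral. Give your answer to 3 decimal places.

PN ≈ 0.311

p₁ = P(outcome | exposed) = 2073/3722 = 0.55696
p₀ = P(outcome | unexposed) = 488/1272 = 0.38365
Under exogeneity and monotonicity, PN = (p₁ − p₀) / p₁.
PN = (0.55696 − 0.38365) / 0.55696 = 0.17331 / 0.55696 ≈ 0.3112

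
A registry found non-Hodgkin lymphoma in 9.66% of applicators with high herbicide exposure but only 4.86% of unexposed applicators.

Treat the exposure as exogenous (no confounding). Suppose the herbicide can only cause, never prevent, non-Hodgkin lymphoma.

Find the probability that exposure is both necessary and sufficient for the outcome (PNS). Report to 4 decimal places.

p₁ = 0.0966, p₀ = 0.0486.
Under exogeneity and monotonicity, PNS = p₁ − p₀.
PNS = 0.0966 − 0.0486 = 0.048

PNS ≈ 0.0480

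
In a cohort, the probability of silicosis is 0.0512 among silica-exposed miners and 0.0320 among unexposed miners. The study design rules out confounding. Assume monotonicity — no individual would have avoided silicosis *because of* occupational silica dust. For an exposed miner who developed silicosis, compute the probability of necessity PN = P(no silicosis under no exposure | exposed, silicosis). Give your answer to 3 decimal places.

PN ≈ 0.375

Let p₁ = 0.0512, p₀ = 0.032.
Under exogeneity and monotonicity, PN = (p₁ − p₀) / p₁.
PN = (0.0512 − 0.032) / 0.0512 = 0.0192 / 0.0512 ≈ 0.3750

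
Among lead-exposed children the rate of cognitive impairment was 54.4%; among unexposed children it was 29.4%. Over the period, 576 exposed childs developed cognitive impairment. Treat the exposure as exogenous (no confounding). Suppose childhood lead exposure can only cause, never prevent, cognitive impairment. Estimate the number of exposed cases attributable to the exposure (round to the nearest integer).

about 265 cases

p₁ = 0.544, p₀ = 0.294.
PN = (p₁ − p₀)/p₁ = (0.544 − 0.294) / 0.544 ≈ 0.45956.
Attributable cases ≈ PN × (exposed cases) = 0.45956 × 576 ≈ 264.71.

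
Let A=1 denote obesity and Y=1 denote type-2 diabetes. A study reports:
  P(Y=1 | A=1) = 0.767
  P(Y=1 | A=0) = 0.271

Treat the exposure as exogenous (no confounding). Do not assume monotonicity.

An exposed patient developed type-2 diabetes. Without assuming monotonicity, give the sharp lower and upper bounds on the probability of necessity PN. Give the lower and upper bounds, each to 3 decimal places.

Let p₁ = 0.767, p₀ = 0.271.
Under exogeneity alone the bounds on PN are max{0,(p₁−p₀)/p₁} ≤ PN ≤ min{1,(1−p₀)/p₁}.
  lower = (p₁ − p₀)/p₁ = 0.496 / 0.767 ≈ 0.6467
  upper = min{1, (1 − p₀)/p₁} = 0.729 / 0.767 ≈ 0.9505

0.647 ≤ PN ≤ 0.950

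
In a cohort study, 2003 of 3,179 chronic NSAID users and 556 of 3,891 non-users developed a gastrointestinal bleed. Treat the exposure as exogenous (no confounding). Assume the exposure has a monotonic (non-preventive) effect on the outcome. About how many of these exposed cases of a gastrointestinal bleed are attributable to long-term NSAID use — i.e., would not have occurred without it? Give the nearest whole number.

p₁ = P(outcome | exposed) = 2003/3179 = 0.63007
p₀ = P(outcome | unexposed) = 556/3891 = 0.14289
PN = (p₁ − p₀)/p₁ = (0.63007 − 0.14289) / 0.63007 ≈ 0.77321.
Attributable cases ≈ PN × (exposed cases) = 0.77321 × 2003 ≈ 1548.74.

about 1549 cases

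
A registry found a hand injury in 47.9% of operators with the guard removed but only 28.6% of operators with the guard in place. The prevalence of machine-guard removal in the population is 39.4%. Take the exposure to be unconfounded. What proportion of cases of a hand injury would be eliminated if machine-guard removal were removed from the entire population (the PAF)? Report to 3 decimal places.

PAF ≈ 0.210

p₁ = 0.479, p₀ = 0.286.
Overall risk P(Y=1) = π·p₁ + (1−π)·p₀ = 0.394×0.479 + 0.606×0.286 = 0.36204.
Under exogeneity, PAF = [P(Y=1) − p₀] / P(Y=1).
PAF = (0.36204 − 0.286) / 0.36204 ≈ 0.2100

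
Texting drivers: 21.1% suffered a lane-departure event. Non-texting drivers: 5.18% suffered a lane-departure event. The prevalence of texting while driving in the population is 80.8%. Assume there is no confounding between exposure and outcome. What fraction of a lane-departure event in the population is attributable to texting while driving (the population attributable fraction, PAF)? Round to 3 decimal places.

PAF ≈ 0.713

p₁ = 0.211, p₀ = 0.0518.
Overall risk P(Y=1) = π·p₁ + (1−π)·p₀ = 0.808×0.211 + 0.192×0.0518 = 0.18043.
Under exogeneity, PAF = [P(Y=1) − p₀] / P(Y=1).
PAF = (0.18043 − 0.0518) / 0.18043 ≈ 0.7129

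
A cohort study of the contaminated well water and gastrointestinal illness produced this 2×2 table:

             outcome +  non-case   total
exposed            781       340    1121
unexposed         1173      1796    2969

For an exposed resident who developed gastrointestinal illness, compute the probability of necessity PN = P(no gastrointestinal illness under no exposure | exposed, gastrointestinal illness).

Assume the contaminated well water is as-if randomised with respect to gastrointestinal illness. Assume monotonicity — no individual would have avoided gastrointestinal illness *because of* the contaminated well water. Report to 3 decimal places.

p₁ = P(outcome | exposed) = 781/1121 = 0.6967
p₀ = P(outcome | unexposed) = 1173/2969 = 0.39508
Under exogeneity and monotonicity, PN = (p₁ − p₀)/p₁.
PN = (0.6967 − 0.39508) / 0.6967 ≈ 0.4329

PN ≈ 0.433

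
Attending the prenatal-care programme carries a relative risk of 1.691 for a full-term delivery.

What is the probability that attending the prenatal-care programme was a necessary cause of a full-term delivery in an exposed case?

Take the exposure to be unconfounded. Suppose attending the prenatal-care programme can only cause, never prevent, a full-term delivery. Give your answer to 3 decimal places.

Under exogeneity and monotonicity, PN = (RR − 1) / RR = 1 − 1/RR.
PN = (1.691 − 1) / 1.691 = 0.691 / 1.691 ≈ 0.4086

PN ≈ 0.409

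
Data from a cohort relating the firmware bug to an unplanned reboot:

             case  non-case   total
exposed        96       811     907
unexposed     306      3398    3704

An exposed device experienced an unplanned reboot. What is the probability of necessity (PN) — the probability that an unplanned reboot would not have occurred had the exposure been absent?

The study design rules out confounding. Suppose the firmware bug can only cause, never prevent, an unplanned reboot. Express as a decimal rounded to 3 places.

p₁ = P(outcome | exposed) = 96/907 = 0.10584
p₀ = P(outcome | unexposed) = 306/3704 = 0.082613
Under exogeneity and monotonicity, PN = (p₁ − p₀)/p₁.
PN = (0.10584 − 0.082613) / 0.10584 ≈ 0.2195

PN ≈ 0.219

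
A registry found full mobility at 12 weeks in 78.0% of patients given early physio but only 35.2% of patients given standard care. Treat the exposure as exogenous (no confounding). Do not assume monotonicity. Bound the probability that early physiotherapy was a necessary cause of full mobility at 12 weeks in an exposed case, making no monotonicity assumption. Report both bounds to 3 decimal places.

p₁ = 0.78, p₀ = 0.352.
Under exogeneity alone the bounds on PN are max{0,(p₁−p₀)/p₁} ≤ PN ≤ min{1,(1−p₀)/p₁}.
  lower = (p₁ − p₀)/p₁ = 0.428 / 0.78 ≈ 0.5487
  upper = min{1, (1 − p₀)/p₁} = 0.648 / 0.78 ≈ 0.8308

0.549 ≤ PN ≤ 0.831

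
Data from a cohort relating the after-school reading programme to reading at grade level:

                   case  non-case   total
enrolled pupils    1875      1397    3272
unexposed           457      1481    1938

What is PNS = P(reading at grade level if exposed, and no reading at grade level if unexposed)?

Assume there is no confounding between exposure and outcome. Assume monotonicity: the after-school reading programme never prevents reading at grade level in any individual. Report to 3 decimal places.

PNS ≈ 0.337

p₁ = P(outcome | exposed) = 1875/3272 = 0.57304
p₀ = P(outcome | unexposed) = 457/1938 = 0.23581
Under exogeneity and monotonicity, PNS = p₁ − p₀.
PNS = 0.57304 − 0.23581 = 0.33723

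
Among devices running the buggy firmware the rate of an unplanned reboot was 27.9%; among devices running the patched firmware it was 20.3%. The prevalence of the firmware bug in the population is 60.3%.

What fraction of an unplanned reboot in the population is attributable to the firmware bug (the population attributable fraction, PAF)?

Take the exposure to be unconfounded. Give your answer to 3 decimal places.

PAF ≈ 0.184

p₁ = 0.279, p₀ = 0.203.
Overall risk P(Y=1) = π·p₁ + (1−π)·p₀ = 0.603×0.279 + 0.397×0.203 = 0.24883.
Under exogeneity, PAF = [P(Y=1) − p₀] / P(Y=1).
PAF = (0.24883 − 0.203) / 0.24883 ≈ 0.1842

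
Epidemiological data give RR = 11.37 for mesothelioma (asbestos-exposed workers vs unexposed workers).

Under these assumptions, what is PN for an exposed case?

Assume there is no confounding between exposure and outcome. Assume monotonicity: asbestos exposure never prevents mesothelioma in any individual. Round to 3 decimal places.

Under exogeneity and monotonicity, PN = (RR − 1) / RR = 1 − 1/RR.
PN = (11.37 − 1) / 11.37 = 10.37 / 11.37 ≈ 0.9120

PN ≈ 0.912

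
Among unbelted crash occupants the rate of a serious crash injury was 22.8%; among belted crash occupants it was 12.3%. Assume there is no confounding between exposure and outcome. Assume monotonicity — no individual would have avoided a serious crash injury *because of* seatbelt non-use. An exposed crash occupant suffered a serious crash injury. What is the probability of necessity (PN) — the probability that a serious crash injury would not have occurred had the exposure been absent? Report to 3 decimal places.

p₁ = 0.228, p₀ = 0.123.
Under exogeneity and monotonicity, PN = (p₁ − p₀) / p₁.
PN = (0.228 − 0.123) / 0.228 = 0.105 / 0.228 ≈ 0.4605

PN ≈ 0.461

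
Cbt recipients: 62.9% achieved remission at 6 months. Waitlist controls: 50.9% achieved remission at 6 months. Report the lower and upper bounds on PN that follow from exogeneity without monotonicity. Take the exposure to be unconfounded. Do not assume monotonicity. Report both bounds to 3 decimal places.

0.191 ≤ PN ≤ 0.781

p₁ = 0.629, p₀ = 0.509.
Under exogeneity alone the bounds on PN are max{0,(p₁−p₀)/p₁} ≤ PN ≤ min{1,(1−p₀)/p₁}.
  lower = (p₁ − p₀)/p₁ = 0.12 / 0.629 ≈ 0.1908
  upper = min{1, (1 − p₀)/p₁} = 0.491 / 0.629 ≈ 0.7806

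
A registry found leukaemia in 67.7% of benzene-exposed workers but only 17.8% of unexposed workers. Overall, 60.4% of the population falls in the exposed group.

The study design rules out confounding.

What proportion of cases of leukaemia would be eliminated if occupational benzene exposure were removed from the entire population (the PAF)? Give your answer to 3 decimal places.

PAF ≈ 0.629

p₁ = 0.677, p₀ = 0.178.
Overall risk P(Y=1) = π·p₁ + (1−π)·p₀ = 0.604×0.677 + 0.396×0.178 = 0.4794.
Under exogeneity, PAF = [P(Y=1) − p₀] / P(Y=1).
PAF = (0.4794 − 0.178) / 0.4794 ≈ 0.6287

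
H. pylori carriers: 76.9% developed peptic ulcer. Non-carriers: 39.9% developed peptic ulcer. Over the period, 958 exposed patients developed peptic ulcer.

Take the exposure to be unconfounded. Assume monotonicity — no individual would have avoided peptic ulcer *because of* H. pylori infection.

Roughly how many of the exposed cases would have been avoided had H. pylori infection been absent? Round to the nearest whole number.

p₁ = 0.769, p₀ = 0.399.
PN = (p₁ − p₀)/p₁ = (0.769 − 0.399) / 0.769 ≈ 0.48114.
Attributable cases ≈ PN × (exposed cases) = 0.48114 × 958 ≈ 460.94.

about 461 cases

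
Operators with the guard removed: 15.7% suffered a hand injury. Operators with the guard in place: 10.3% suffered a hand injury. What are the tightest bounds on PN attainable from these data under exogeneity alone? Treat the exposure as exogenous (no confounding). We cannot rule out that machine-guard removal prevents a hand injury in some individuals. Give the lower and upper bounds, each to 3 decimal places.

0.344 ≤ PN ≤ 1.000

p₁ = 0.157, p₀ = 0.103.
Under exogeneity alone the bounds on PN are max{0,(p₁−p₀)/p₁} ≤ PN ≤ min{1,(1−p₀)/p₁}.
  lower = (p₁ − p₀)/p₁ = 0.054 / 0.157 ≈ 0.3439
  upper = min{1, (1 − p₀)/p₁} = 0.897 / 0.157 ≈ 5.7134 → capped at 1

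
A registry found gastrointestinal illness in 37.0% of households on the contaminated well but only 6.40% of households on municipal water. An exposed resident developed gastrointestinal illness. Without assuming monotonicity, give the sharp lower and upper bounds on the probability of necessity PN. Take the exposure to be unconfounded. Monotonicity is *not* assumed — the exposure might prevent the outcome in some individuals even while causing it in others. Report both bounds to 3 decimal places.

0.827 ≤ PN ≤ 1.000

p₁ = 0.37, p₀ = 0.064.
Under exogeneity alone the bounds on PN are max{0,(p₁−p₀)/p₁} ≤ PN ≤ min{1,(1−p₀)/p₁}.
  lower = (p₁ − p₀)/p₁ = 0.306 / 0.37 ≈ 0.8270
  upper = min{1, (1 − p₀)/p₁} = 0.936 / 0.37 ≈ 2.5297 → capped at 1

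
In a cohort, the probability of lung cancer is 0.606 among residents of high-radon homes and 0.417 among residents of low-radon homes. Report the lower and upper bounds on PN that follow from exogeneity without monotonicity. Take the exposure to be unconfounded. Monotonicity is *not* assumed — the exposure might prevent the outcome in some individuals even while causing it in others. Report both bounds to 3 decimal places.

0.312 ≤ PN ≤ 0.962

Let p₁ = 0.606, p₀ = 0.417.
Under exogeneity alone the bounds on PN are max{0,(p₁−p₀)/p₁} ≤ PN ≤ min{1,(1−p₀)/p₁}.
  lower = (p₁ − p₀)/p₁ = 0.189 / 0.606 ≈ 0.3119
  upper = min{1, (1 − p₀)/p₁} = 0.583 / 0.606 ≈ 0.9620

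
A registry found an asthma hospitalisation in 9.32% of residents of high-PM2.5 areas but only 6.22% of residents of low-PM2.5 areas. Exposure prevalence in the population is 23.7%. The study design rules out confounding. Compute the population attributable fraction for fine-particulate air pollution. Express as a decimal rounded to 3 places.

p₁ = 0.0932, p₀ = 0.0622.
Overall risk P(Y=1) = π·p₁ + (1−π)·p₀ = 0.237×0.0932 + 0.763×0.0622 = 0.069547.
Under exogeneity, PAF = [P(Y=1) − p₀] / P(Y=1).
PAF = (0.069547 − 0.0622) / 0.069547 ≈ 0.1056

PAF ≈ 0.106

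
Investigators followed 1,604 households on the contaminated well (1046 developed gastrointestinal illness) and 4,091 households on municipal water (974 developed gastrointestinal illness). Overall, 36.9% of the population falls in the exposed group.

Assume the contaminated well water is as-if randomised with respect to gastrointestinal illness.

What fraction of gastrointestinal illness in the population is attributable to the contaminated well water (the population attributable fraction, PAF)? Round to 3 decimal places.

PAF ≈ 0.391

p₁ = P(outcome | exposed) = 1046/1604 = 0.65212
p₀ = P(outcome | unexposed) = 974/4091 = 0.23808
Overall risk P(Y=1) = π·p₁ + (1−π)·p₀ = 0.369×0.65212 + 0.631×0.23808 = 0.39086.
Under exogeneity, PAF = [P(Y=1) − p₀] / P(Y=1).
PAF = (0.39086 − 0.23808) / 0.39086 ≈ 0.3909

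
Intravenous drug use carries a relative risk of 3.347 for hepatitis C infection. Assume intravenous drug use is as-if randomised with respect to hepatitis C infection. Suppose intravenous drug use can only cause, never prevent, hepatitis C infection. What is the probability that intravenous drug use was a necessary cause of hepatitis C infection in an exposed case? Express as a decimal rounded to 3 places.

PN ≈ 0.701

Under exogeneity and monotonicity, PN = (RR − 1) / RR = 1 − 1/RR.
PN = (3.347 − 1) / 3.347 = 2.347 / 3.347 ≈ 0.7012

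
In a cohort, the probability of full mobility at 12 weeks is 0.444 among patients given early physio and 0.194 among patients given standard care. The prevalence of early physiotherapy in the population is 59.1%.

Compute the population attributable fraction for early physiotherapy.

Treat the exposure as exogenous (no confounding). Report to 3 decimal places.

Let p₁ = 0.444, p₀ = 0.194.
Overall risk P(Y=1) = π·p₁ + (1−π)·p₀ = 0.591×0.444 + 0.409×0.194 = 0.34175.
Under exogeneity, PAF = [P(Y=1) − p₀] / P(Y=1).
PAF = (0.34175 − 0.194) / 0.34175 ≈ 0.4323

PAF ≈ 0.432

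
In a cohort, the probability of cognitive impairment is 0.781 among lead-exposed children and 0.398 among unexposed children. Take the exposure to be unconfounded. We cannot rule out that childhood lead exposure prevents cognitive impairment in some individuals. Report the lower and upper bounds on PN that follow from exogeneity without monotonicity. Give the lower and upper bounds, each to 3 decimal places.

Let p₁ = 0.781, p₀ = 0.398.
Under exogeneity alone the bounds on PN are max{0,(p₁−p₀)/p₁} ≤ PN ≤ min{1,(1−p₀)/p₁}.
  lower = (p₁ − p₀)/p₁ = 0.383 / 0.781 ≈ 0.4904
  upper = min{1, (1 − p₀)/p₁} = 0.602 / 0.781 ≈ 0.7708

0.490 ≤ PN ≤ 0.771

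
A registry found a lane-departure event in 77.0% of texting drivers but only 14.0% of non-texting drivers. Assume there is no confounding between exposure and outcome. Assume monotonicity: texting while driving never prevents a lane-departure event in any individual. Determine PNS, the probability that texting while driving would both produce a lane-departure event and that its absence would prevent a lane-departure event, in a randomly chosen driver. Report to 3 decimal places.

p₁ = 0.77, p₀ = 0.14.
Under exogeneity and monotonicity, PNS = p₁ − p₀.
PNS = 0.77 − 0.14 = 0.63

PNS ≈ 0.630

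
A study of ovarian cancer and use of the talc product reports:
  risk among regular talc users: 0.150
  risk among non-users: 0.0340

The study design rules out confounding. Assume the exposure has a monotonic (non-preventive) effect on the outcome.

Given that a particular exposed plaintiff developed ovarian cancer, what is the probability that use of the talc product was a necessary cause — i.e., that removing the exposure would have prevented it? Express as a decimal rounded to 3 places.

PN ≈ 0.773

Let p₁ = 0.15, p₀ = 0.034.
Under exogeneity and monotonicity, PN = (p₁ − p₀) / p₁.
PN = (0.15 − 0.034) / 0.15 = 0.116 / 0.15 ≈ 0.7733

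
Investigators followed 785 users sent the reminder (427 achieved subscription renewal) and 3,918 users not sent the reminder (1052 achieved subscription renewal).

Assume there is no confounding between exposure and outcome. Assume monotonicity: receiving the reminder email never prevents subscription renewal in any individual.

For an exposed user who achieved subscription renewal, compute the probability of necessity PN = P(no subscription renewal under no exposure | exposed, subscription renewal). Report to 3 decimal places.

PN ≈ 0.506

p₁ = P(outcome | exposed) = 427/785 = 0.54395
p₀ = P(outcome | unexposed) = 1052/3918 = 0.2685
Under exogeneity and monotonicity, PN = (p₁ − p₀) / p₁.
PN = (0.54395 − 0.2685) / 0.54395 = 0.27544 / 0.54395 ≈ 0.5064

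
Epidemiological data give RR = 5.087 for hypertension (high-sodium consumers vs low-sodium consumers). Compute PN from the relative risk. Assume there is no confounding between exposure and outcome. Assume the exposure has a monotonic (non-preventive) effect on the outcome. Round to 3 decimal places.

PN ≈ 0.803

Under exogeneity and monotonicity, PN = (RR − 1) / RR = 1 − 1/RR.
PN = (5.087 − 1) / 5.087 = 4.087 / 5.087 ≈ 0.8034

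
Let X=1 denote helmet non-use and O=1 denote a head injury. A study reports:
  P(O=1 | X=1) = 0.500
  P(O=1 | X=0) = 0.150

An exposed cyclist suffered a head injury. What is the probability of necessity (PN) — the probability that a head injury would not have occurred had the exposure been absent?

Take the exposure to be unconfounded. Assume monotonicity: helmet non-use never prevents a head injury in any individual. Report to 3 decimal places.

PN ≈ 0.700

Let p₁ = 0.5, p₀ = 0.15.
Under exogeneity and monotonicity, PN = (p₁ − p₀) / p₁.
PN = (0.5 − 0.15) / 0.5 = 0.35 / 0.5 ≈ 0.7000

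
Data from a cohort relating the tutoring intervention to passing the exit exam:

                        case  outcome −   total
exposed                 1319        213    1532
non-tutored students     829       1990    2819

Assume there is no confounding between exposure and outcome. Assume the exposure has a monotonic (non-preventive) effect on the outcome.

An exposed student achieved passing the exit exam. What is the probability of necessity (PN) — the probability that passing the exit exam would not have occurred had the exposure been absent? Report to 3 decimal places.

PN ≈ 0.658

p₁ = P(outcome | exposed) = 1319/1532 = 0.86097
p₀ = P(outcome | unexposed) = 829/2819 = 0.29408
Under exogeneity and monotonicity, PN = (p₁ − p₀) / p₁.
PN = (0.86097 − 0.29408) / 0.86097 = 0.56689 / 0.86097 ≈ 0.6584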